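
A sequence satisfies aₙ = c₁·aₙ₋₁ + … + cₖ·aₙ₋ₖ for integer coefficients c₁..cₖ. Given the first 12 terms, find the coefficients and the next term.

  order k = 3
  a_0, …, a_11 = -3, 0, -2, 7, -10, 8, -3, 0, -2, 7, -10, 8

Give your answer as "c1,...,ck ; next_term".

  a_3 = -2·-2 + -2·0 + -1·-3 = 7
  a_4 = -2·7 + -2·-2 + -1·0 = -10
  a_5 = -2·-10 + -2·7 + -1·-2 = 8
  a_6 = -2·8 + -2·-10 + -1·7 = -3
  a_7 = -2·-3 + -2·8 + -1·-10 = 0
  a_8 = -2·0 + -2·-3 + -1·8 = -2
  a_9 = -2·-2 + -2·0 + -1·-3 = 7
  a_10 = -2·7 + -2·-2 + -1·0 = -10
  a_11 = -2·-10 + -2·7 + -1·-2 = 8
  a_12 = -2·8 + -2·-10 + -1·7 = -3

-2,-2,-1 ; -3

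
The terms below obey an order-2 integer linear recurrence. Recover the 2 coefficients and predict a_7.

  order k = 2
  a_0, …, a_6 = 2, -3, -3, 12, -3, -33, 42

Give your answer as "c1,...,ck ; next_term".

-1,-3 ; 57

  a_2 = -1·-3 + -3·2 = -3
  a_3 = -1·-3 + -3·-3 = 12
  a_4 = -1·12 + -3·-3 = -3
  a_5 = -1·-3 + -3·12 = -33
  a_6 = -1·-33 + -3·-3 = 42
  a_7 = -1·42 + -3·-33 = 57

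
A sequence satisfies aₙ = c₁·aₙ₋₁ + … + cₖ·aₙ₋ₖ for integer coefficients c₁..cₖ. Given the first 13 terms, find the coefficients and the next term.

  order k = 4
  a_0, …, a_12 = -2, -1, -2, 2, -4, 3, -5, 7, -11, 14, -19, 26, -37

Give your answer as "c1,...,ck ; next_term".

  a_4 = -1·2 + 0·-2 + 0·-1 + 1·-2 = -4
  a_5 = -1·-4 + 0·2 + 0·-2 + 1·-1 = 3
  a_6 = -1·3 + 0·-4 + 0·2 + 1·-2 = -5
  a_7 = -1·-5 + 0·3 + 0·-4 + 1·2 = 7
  a_8 = -1·7 + 0·-5 + 0·3 + 1·-4 = -11
  a_9 = -1·-11 + 0·7 + 0·-5 + 1·3 = 14
  a_10 = -1·14 + 0·-11 + 0·7 + 1·-5 = -19
  a_11 = -1·-19 + 0·14 + 0·-11 + 1·7 = 26
  a_12 = -1·26 + 0·-19 + 0·14 + 1·-11 = -37
  a_13 = -1·-37 + 0·26 + 0·-19 + 1·14 = 51

-1,0,0,1 ; 51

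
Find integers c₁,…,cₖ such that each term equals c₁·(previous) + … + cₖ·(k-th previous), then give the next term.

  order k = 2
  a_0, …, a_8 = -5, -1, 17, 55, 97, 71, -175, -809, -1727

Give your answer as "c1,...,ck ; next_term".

3,-4 ; -1945

  a_2 = 3·-1 + -4·-5 = 17
  a_3 = 3·17 + -4·-1 = 55
  a_4 = 3·55 + -4·17 = 97
  a_5 = 3·97 + -4·55 = 71
  a_6 = 3·71 + -4·97 = -175
  a_7 = 3·-175 + -4·71 = -809
  a_8 = 3·-809 + -4·-175 = -1727
  a_9 = 3·-1727 + -4·-809 = -1945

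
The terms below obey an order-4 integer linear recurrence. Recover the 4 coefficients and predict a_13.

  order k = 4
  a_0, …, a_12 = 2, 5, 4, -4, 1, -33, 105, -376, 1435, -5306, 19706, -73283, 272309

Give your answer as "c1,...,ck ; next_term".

  a_4 = -3·-4 + 2·4 + -3·5 + -2·2 = 1
  a_5 = -3·1 + 2·-4 + -3·4 + -2·5 = -33
  a_6 = -3·-33 + 2·1 + -3·-4 + -2·4 = 105
  a_7 = -3·105 + 2·-33 + -3·1 + -2·-4 = -376
  a_8 = -3·-376 + 2·105 + -3·-33 + -2·1 = 1435
  a_9 = -3·1435 + 2·-376 + -3·105 + -2·-33 = -5306
  a_10 = -3·-5306 + 2·1435 + -3·-376 + -2·105 = 19706
  a_11 = -3·19706 + 2·-5306 + -3·1435 + -2·-376 = -73283
  a_12 = -3·-73283 + 2·19706 + -3·-5306 + -2·1435 = 272309
  a_13 = -3·272309 + 2·-73283 + -3·19706 + -2·-5306 = -1011999

-3,2,-3,-2 ; -1011999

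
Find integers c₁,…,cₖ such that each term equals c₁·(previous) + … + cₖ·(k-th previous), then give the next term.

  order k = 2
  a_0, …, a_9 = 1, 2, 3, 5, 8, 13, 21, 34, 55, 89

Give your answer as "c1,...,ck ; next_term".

1,1 ; 144

  a_2 = 1·2 + 1·1 = 3
  a_3 = 1·3 + 1·2 = 5
  a_4 = 1·5 + 1·3 = 8
  a_5 = 1·8 + 1·5 = 13
  a_6 = 1·13 + 1·8 = 21
  a_7 = 1·21 + 1·13 = 34
  a_8 = 1·34 + 1·21 = 55
  a_9 = 1·55 + 1·34 = 89
  a_10 = 1·89 + 1·55 = 144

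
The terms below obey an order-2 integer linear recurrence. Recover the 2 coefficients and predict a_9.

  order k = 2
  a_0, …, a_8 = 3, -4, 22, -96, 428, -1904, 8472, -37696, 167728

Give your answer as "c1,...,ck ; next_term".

  a_2 = -4·-4 + 2·3 = 22
  a_3 = -4·22 + 2·-4 = -96
  a_4 = -4·-96 + 2·22 = 428
  a_5 = -4·428 + 2·-96 = -1904
  a_6 = -4·-1904 + 2·428 = 8472
  a_7 = -4·8472 + 2·-1904 = -37696
  a_8 = -4·-37696 + 2·8472 = 167728
  a_9 = -4·167728 + 2·-37696 = -746304

-4,2 ; -746304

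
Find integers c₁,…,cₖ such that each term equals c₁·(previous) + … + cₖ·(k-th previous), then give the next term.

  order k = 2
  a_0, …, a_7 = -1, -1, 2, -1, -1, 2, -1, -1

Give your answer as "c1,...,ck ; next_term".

-1,-1 ; 2

  a_2 = -1·-1 + -1·-1 = 2
  a_3 = -1·2 + -1·-1 = -1
  a_4 = -1·-1 + -1·2 = -1
  a_5 = -1·-1 + -1·-1 = 2
  a_6 = -1·2 + -1·-1 = -1
  a_7 = -1·-1 + -1·2 = -1
  a_8 = -1·-1 + -1·-1 = 2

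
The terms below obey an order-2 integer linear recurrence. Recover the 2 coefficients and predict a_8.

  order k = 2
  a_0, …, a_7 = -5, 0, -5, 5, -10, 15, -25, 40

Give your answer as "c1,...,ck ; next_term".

  a_2 = -1·0 + 1·-5 = -5
  a_3 = -1·-5 + 1·0 = 5
  a_4 = -1·5 + 1·-5 = -10
  a_5 = -1·-10 + 1·5 = 15
  a_6 = -1·15 + 1·-10 = -25
  a_7 = -1·-25 + 1·15 = 40
  a_8 = -1·40 + 1·-25 = -65

-1,1 ; -65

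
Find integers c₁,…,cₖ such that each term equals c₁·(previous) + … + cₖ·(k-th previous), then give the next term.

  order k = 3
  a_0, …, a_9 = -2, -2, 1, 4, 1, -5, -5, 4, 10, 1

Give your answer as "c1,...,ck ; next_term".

  a_3 = 0·1 + -1·-2 + -1·-2 = 4
  a_4 = 0·4 + -1·1 + -1·-2 = 1
  a_5 = 0·1 + -1·4 + -1·1 = -5
  a_6 = 0·-5 + -1·1 + -1·4 = -5
  a_7 = 0·-5 + -1·-5 + -1·1 = 4
  a_8 = 0·4 + -1·-5 + -1·-5 = 10
  a_9 = 0·10 + -1·4 + -1·-5 = 1
  a_10 = 0·1 + -1·10 + -1·4 = -14

0,-1,-1 ; -14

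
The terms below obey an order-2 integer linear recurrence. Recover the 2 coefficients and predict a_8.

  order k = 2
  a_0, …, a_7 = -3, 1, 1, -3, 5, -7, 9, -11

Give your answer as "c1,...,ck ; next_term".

-2,-1 ; 13

  a_2 = -2·1 + -1·-3 = 1
  a_3 = -2·1 + -1·1 = -3
  a_4 = -2·-3 + -1·1 = 5
  a_5 = -2·5 + -1·-3 = -7
  a_6 = -2·-7 + -1·5 = 9
  a_7 = -2·9 + -1·-7 = -11
  a_8 = -2·-11 + -1·9 = 13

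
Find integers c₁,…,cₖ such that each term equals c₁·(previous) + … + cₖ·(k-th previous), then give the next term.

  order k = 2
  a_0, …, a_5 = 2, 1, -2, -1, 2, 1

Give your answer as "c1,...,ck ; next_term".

  a_2 = 0·1 + -1·2 = -2
  a_3 = 0·-2 + -1·1 = -1
  a_4 = 0·-1 + -1·-2 = 2
  a_5 = 0·2 + -1·-1 = 1
  a_6 = 0·1 + -1·2 = -2

0,-1 ; -2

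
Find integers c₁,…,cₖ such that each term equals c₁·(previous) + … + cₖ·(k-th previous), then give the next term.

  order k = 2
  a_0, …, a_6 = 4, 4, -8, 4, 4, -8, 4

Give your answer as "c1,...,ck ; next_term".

-1,-1 ; 4

  a_2 = -1·4 + -1·4 = -8
  a_3 = -1·-8 + -1·4 = 4
  a_4 = -1·4 + -1·-8 = 4
  a_5 = -1·4 + -1·4 = -8
  a_6 = -1·-8 + -1·4 = 4
  a_7 = -1·4 + -1·-8 = 4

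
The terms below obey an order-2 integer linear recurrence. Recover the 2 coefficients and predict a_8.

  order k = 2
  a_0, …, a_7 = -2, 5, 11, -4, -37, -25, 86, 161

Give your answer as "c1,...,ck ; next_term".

  a_2 = 1·5 + -3·-2 = 11
  a_3 = 1·11 + -3·5 = -4
  a_4 = 1·-4 + -3·11 = -37
  a_5 = 1·-37 + -3·-4 = -25
  a_6 = 1·-25 + -3·-37 = 86
  a_7 = 1·86 + -3·-25 = 161
  a_8 = 1·161 + -3·86 = -97

1,-3 ; -97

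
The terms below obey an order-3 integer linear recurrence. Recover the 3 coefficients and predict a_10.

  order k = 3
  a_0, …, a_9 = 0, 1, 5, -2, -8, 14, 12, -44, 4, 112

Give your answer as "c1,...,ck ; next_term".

  a_3 = 0·5 + -2·1 + 2·0 = -2
  a_4 = 0·-2 + -2·5 + 2·1 = -8
  a_5 = 0·-8 + -2·-2 + 2·5 = 14
  a_6 = 0·14 + -2·-8 + 2·-2 = 12
  a_7 = 0·12 + -2·14 + 2·-8 = -44
  a_8 = 0·-44 + -2·12 + 2·14 = 4
  a_9 = 0·4 + -2·-44 + 2·12 = 112
  a_10 = 0·112 + -2·4 + 2·-44 = -96

0,-2,2 ; -96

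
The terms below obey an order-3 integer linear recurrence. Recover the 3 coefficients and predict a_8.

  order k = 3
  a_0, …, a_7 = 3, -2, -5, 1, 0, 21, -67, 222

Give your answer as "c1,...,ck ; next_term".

-3,1,-4 ; -817

  a_3 = -3·-5 + 1·-2 + -4·3 = 1
  a_4 = -3·1 + 1·-5 + -4·-2 = 0
  a_5 = -3·0 + 1·1 + -4·-5 = 21
  a_6 = -3·21 + 1·0 + -4·1 = -67
  a_7 = -3·-67 + 1·21 + -4·0 = 222
  a_8 = -3·222 + 1·-67 + -4·21 = -817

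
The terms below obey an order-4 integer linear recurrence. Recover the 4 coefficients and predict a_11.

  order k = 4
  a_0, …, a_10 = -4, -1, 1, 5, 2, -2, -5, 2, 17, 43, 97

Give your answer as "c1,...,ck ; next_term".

3,-1,0,3 ; 254

  a_4 = 3·5 + -1·1 + 0·-1 + 3·-4 = 2
  a_5 = 3·2 + -1·5 + 0·1 + 3·-1 = -2
  a_6 = 3·-2 + -1·2 + 0·5 + 3·1 = -5
  a_7 = 3·-5 + -1·-2 + 0·2 + 3·5 = 2
  a_8 = 3·2 + -1·-5 + 0·-2 + 3·2 = 17
  a_9 = 3·17 + -1·2 + 0·-5 + 3·-2 = 43
  a_10 = 3·43 + -1·17 + 0·2 + 3·-5 = 97
  a_11 = 3·97 + -1·43 + 0·17 + 3·2 = 254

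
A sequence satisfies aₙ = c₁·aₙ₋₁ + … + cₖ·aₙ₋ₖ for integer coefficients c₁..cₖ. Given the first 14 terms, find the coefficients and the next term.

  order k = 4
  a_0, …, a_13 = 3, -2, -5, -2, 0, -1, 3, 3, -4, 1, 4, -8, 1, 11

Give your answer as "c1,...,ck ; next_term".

  a_4 = 0·-2 + -1·-5 + 1·-2 + -1·3 = 0
  a_5 = 0·0 + -1·-2 + 1·-5 + -1·-2 = -1
  a_6 = 0·-1 + -1·0 + 1·-2 + -1·-5 = 3
  a_7 = 0·3 + -1·-1 + 1·0 + -1·-2 = 3
  a_8 = 0·3 + -1·3 + 1·-1 + -1·0 = -4
  a_9 = 0·-4 + -1·3 + 1·3 + -1·-1 = 1
  a_10 = 0·1 + -1·-4 + 1·3 + -1·3 = 4
  a_11 = 0·4 + -1·1 + 1·-4 + -1·3 = -8
  a_12 = 0·-8 + -1·4 + 1·1 + -1·-4 = 1
  a_13 = 0·1 + -1·-8 + 1·4 + -1·1 = 11
  a_14 = 0·11 + -1·1 + 1·-8 + -1·4 = -13

0,-1,1,-1 ; -13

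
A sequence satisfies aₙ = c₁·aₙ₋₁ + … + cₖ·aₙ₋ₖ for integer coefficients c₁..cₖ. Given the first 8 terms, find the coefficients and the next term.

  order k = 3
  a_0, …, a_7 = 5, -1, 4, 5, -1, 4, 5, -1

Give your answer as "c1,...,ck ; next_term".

  a_3 = 0·4 + 0·-1 + 1·5 = 5
  a_4 = 0·5 + 0·4 + 1·-1 = -1
  a_5 = 0·-1 + 0·5 + 1·4 = 4
  a_6 = 0·4 + 0·-1 + 1·5 = 5
  a_7 = 0·5 + 0·4 + 1·-1 = -1
  a_8 = 0·-1 + 0·5 + 1·4 = 4

0,0,1 ; 4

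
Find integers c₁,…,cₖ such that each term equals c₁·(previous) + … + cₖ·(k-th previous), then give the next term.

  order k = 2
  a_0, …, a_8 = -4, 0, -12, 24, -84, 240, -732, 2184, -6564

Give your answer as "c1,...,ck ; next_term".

  a_2 = -2·0 + 3·-4 = -12
  a_3 = -2·-12 + 3·0 = 24
  a_4 = -2·24 + 3·-12 = -84
  a_5 = -2·-84 + 3·24 = 240
  a_6 = -2·240 + 3·-84 = -732
  a_7 = -2·-732 + 3·240 = 2184
  a_8 = -2·2184 + 3·-732 = -6564
  a_9 = -2·-6564 + 3·2184 = 19680

-2,3 ; 19680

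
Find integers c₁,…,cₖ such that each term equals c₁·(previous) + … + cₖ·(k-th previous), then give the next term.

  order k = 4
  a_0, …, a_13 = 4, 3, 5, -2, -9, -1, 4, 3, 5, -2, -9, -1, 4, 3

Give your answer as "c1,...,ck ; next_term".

  a_4 = 0·-2 + -1·5 + 0·3 + -1·4 = -9
  a_5 = 0·-9 + -1·-2 + 0·5 + -1·3 = -1
  a_6 = 0·-1 + -1·-9 + 0·-2 + -1·5 = 4
  a_7 = 0·4 + -1·-1 + 0·-9 + -1·-2 = 3
  a_8 = 0·3 + -1·4 + 0·-1 + -1·-9 = 5
  a_9 = 0·5 + -1·3 + 0·4 + -1·-1 = -2
  a_10 = 0·-2 + -1·5 + 0·3 + -1·4 = -9
  a_11 = 0·-9 + -1·-2 + 0·5 + -1·3 = -1
  a_12 = 0·-1 + -1·-9 + 0·-2 + -1·5 = 4
  a_13 = 0·4 + -1·-1 + 0·-9 + -1·-2 = 3
  a_14 = 0·3 + -1·4 + 0·-1 + -1·-9 = 5

0,-1,0,-1 ; 5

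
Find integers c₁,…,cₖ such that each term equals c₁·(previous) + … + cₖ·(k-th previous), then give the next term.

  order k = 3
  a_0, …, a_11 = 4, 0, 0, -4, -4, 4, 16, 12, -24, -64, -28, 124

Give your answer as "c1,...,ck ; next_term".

1,-2,-1 ; 244

  a_3 = 1·0 + -2·0 + -1·4 = -4
  a_4 = 1·-4 + -2·0 + -1·0 = -4
  a_5 = 1·-4 + -2·-4 + -1·0 = 4
  a_6 = 1·4 + -2·-4 + -1·-4 = 16
  a_7 = 1·16 + -2·4 + -1·-4 = 12
  a_8 = 1·12 + -2·16 + -1·4 = -24
  a_9 = 1·-24 + -2·12 + -1·16 = -64
  a_10 = 1·-64 + -2·-24 + -1·12 = -28
  a_11 = 1·-28 + -2·-64 + -1·-24 = 124
  a_12 = 1·124 + -2·-28 + -1·-64 = 244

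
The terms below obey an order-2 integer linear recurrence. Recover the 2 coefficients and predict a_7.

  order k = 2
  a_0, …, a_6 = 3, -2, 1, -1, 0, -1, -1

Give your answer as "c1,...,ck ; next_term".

  a_2 = 1·-2 + 1·3 = 1
  a_3 = 1·1 + 1·-2 = -1
  a_4 = 1·-1 + 1·1 = 0
  a_5 = 1·0 + 1·-1 = -1
  a_6 = 1·-1 + 1·0 = -1
  a_7 = 1·-1 + 1·-1 = -2

1,1 ; -2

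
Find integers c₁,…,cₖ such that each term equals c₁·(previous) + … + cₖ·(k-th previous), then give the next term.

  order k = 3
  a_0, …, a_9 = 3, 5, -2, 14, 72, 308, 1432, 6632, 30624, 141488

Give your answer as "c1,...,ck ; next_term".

4,2,4 ; 653728

  a_3 = 4·-2 + 2·5 + 4·3 = 14
  a_4 = 4·14 + 2·-2 + 4·5 = 72
  a_5 = 4·72 + 2·14 + 4·-2 = 308
  a_6 = 4·308 + 2·72 + 4·14 = 1432
  a_7 = 4·1432 + 2·308 + 4·72 = 6632
  a_8 = 4·6632 + 2·1432 + 4·308 = 30624
  a_9 = 4·30624 + 2·6632 + 4·1432 = 141488
  a_10 = 4·141488 + 2·30624 + 4·6632 = 653728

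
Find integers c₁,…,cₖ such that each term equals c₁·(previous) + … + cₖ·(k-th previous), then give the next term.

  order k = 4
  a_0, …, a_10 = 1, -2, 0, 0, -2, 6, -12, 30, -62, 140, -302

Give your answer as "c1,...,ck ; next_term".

-1,3,0,-2 ; 662

  a_4 = -1·0 + 3·0 + 0·-2 + -2·1 = -2
  a_5 = -1·-2 + 3·0 + 0·0 + -2·-2 = 6
  a_6 = -1·6 + 3·-2 + 0·0 + -2·0 = -12
  a_7 = -1·-12 + 3·6 + 0·-2 + -2·0 = 30
  a_8 = -1·30 + 3·-12 + 0·6 + -2·-2 = -62
  a_9 = -1·-62 + 3·30 + 0·-12 + -2·6 = 140
  a_10 = -1·140 + 3·-62 + 0·30 + -2·-12 = -302
  a_11 = -1·-302 + 3·140 + 0·-62 + -2·30 = 662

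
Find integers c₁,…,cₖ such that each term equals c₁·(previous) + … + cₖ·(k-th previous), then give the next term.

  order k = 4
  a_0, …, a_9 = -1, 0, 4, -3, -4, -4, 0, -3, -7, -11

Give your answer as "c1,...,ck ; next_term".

  a_4 = 1·-3 + 0·4 + 0·0 + 1·-1 = -4
  a_5 = 1·-4 + 0·-3 + 0·4 + 1·0 = -4
  a_6 = 1·-4 + 0·-4 + 0·-3 + 1·4 = 0
  a_7 = 1·0 + 0·-4 + 0·-4 + 1·-3 = -3
  a_8 = 1·-3 + 0·0 + 0·-4 + 1·-4 = -7
  a_9 = 1·-7 + 0·-3 + 0·0 + 1·-4 = -11
  a_10 = 1·-11 + 0·-7 + 0·-3 + 1·0 = -11

1,0,0,1 ; -11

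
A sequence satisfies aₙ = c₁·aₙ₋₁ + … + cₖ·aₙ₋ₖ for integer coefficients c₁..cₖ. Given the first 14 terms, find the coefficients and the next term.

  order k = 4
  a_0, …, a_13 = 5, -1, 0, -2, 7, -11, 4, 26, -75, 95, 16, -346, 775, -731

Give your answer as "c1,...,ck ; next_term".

-2,-2,2,1 ; -764

  a_4 = -2·-2 + -2·0 + 2·-1 + 1·5 = 7
  a_5 = -2·7 + -2·-2 + 2·0 + 1·-1 = -11
  a_6 = -2·-11 + -2·7 + 2·-2 + 1·0 = 4
  a_7 = -2·4 + -2·-11 + 2·7 + 1·-2 = 26
  a_8 = -2·26 + -2·4 + 2·-11 + 1·7 = -75
  a_9 = -2·-75 + -2·26 + 2·4 + 1·-11 = 95
  a_10 = -2·95 + -2·-75 + 2·26 + 1·4 = 16
  a_11 = -2·16 + -2·95 + 2·-75 + 1·26 = -346
  a_12 = -2·-346 + -2·16 + 2·95 + 1·-75 = 775
  a_13 = -2·775 + -2·-346 + 2·16 + 1·95 = -731
  a_14 = -2·-731 + -2·775 + 2·-346 + 1·16 = -764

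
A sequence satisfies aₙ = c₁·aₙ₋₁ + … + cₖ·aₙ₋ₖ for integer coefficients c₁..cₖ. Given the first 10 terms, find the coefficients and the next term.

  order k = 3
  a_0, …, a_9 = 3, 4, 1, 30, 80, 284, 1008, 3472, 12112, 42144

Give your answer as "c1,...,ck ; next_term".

  a_3 = 2·1 + 4·4 + 4·3 = 30
  a_4 = 2·30 + 4·1 + 4·4 = 80
  a_5 = 2·80 + 4·30 + 4·1 = 284
  a_6 = 2·284 + 4·80 + 4·30 = 1008
  a_7 = 2·1008 + 4·284 + 4·80 = 3472
  a_8 = 2·3472 + 4·1008 + 4·284 = 12112
  a_9 = 2·12112 + 4·3472 + 4·1008 = 42144
  a_10 = 2·42144 + 4·12112 + 4·3472 = 146624

2,4,4 ; 146624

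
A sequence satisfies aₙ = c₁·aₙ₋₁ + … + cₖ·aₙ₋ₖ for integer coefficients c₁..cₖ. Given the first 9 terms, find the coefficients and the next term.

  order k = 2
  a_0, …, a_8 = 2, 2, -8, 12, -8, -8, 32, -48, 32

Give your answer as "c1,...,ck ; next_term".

  a_2 = -2·2 + -2·2 = -8
  a_3 = -2·-8 + -2·2 = 12
  a_4 = -2·12 + -2·-8 = -8
  a_5 = -2·-8 + -2·12 = -8
  a_6 = -2·-8 + -2·-8 = 32
  a_7 = -2·32 + -2·-8 = -48
  a_8 = -2·-48 + -2·32 = 32
  a_9 = -2·32 + -2·-48 = 32

-2,-2 ; 32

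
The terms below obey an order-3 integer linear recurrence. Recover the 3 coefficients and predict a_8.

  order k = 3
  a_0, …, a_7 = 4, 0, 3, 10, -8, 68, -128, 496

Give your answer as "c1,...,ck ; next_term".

-2,4,4 ; -1232

  a_3 = -2·3 + 4·0 + 4·4 = 10
  a_4 = -2·10 + 4·3 + 4·0 = -8
  a_5 = -2·-8 + 4·10 + 4·3 = 68
  a_6 = -2·68 + 4·-8 + 4·10 = -128
  a_7 = -2·-128 + 4·68 + 4·-8 = 496
  a_8 = -2·496 + 4·-128 + 4·68 = -1232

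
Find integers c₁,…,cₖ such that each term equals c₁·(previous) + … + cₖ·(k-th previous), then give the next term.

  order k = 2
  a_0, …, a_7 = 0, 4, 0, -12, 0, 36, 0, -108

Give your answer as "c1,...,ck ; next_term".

  a_2 = 0·4 + -3·0 = 0
  a_3 = 0·0 + -3·4 = -12
  a_4 = 0·-12 + -3·0 = 0
  a_5 = 0·0 + -3·-12 = 36
  a_6 = 0·36 + -3·0 = 0
  a_7 = 0·0 + -3·36 = -108
  a_8 = 0·-108 + -3·0 = 0

0,-3 ; 0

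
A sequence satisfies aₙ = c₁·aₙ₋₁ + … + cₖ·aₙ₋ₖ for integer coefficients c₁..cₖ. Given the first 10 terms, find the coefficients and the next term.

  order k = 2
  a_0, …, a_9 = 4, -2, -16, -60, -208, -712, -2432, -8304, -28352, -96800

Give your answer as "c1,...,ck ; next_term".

  a_2 = 4·-2 + -2·4 = -16
  a_3 = 4·-16 + -2·-2 = -60
  a_4 = 4·-60 + -2·-16 = -208
  a_5 = 4·-208 + -2·-60 = -712
  a_6 = 4·-712 + -2·-208 = -2432
  a_7 = 4·-2432 + -2·-712 = -8304
  a_8 = 4·-8304 + -2·-2432 = -28352
  a_9 = 4·-28352 + -2·-8304 = -96800
  a_10 = 4·-96800 + -2·-28352 = -330496

4,-2 ; -330496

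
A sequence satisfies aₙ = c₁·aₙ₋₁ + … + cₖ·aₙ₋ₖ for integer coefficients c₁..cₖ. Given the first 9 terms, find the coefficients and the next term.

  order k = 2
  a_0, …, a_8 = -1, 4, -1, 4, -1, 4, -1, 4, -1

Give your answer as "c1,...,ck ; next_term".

0,1 ; 4

  a_2 = 0·4 + 1·-1 = -1
  a_3 = 0·-1 + 1·4 = 4
  a_4 = 0·4 + 1·-1 = -1
  a_5 = 0·-1 + 1·4 = 4
  a_6 = 0·4 + 1·-1 = -1
  a_7 = 0·-1 + 1·4 = 4
  a_8 = 0·4 + 1·-1 = -1
  a_9 = 0·-1 + 1·4 = 4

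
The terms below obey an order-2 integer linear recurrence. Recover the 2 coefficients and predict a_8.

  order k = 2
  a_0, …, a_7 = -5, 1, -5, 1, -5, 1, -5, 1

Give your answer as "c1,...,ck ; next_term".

  a_2 = 0·1 + 1·-5 = -5
  a_3 = 0·-5 + 1·1 = 1
  a_4 = 0·1 + 1·-5 = -5
  a_5 = 0·-5 + 1·1 = 1
  a_6 = 0·1 + 1·-5 = -5
  a_7 = 0·-5 + 1·1 = 1
  a_8 = 0·1 + 1·-5 = -5

0,1 ; -5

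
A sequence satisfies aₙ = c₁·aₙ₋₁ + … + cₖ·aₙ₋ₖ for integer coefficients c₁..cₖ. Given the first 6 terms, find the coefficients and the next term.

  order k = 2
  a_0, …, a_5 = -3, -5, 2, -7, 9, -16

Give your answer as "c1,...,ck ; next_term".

  a_2 = -1·-5 + 1·-3 = 2
  a_3 = -1·2 + 1·-5 = -7
  a_4 = -1·-7 + 1·2 = 9
  a_5 = -1·9 + 1·-7 = -16
  a_6 = -1·-16 + 1·9 = 25

-1,1 ; 25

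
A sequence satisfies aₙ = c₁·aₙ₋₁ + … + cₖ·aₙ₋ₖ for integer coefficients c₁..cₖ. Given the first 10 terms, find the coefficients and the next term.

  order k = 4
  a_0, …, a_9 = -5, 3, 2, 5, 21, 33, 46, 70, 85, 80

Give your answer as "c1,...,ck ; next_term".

  a_4 = 2·5 + -1·2 + 1·3 + -2·-5 = 21
  a_5 = 2·21 + -1·5 + 1·2 + -2·3 = 33
  a_6 = 2·33 + -1·21 + 1·5 + -2·2 = 46
  a_7 = 2·46 + -1·33 + 1·21 + -2·5 = 70
  a_8 = 2·70 + -1·46 + 1·33 + -2·21 = 85
  a_9 = 2·85 + -1·70 + 1·46 + -2·33 = 80
  a_10 = 2·80 + -1·85 + 1·70 + -2·46 = 53

2,-1,1,-2 ; 53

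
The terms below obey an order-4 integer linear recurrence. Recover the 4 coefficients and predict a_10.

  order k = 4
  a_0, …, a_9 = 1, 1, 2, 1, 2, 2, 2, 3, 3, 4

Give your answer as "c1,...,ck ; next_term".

1,1,0,-1 ; 5

  a_4 = 1·1 + 1·2 + 0·1 + -1·1 = 2
  a_5 = 1·2 + 1·1 + 0·2 + -1·1 = 2
  a_6 = 1·2 + 1·2 + 0·1 + -1·2 = 2
  a_7 = 1·2 + 1·2 + 0·2 + -1·1 = 3
  a_8 = 1·3 + 1·2 + 0·2 + -1·2 = 3
  a_9 = 1·3 + 1·3 + 0·2 + -1·2 = 4
  a_10 = 1·4 + 1·3 + 0·3 + -1·2 = 5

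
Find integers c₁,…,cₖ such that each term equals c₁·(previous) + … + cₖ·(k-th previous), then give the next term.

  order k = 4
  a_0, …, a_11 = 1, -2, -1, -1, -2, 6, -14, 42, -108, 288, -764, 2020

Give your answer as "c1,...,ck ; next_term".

-2,2,0,-2 ; -5352

  a_4 = -2·-1 + 2·-1 + 0·-2 + -2·1 = -2
  a_5 = -2·-2 + 2·-1 + 0·-1 + -2·-2 = 6
  a_6 = -2·6 + 2·-2 + 0·-1 + -2·-1 = -14
  a_7 = -2·-14 + 2·6 + 0·-2 + -2·-1 = 42
  a_8 = -2·42 + 2·-14 + 0·6 + -2·-2 = -108
  a_9 = -2·-108 + 2·42 + 0·-14 + -2·6 = 288
  a_10 = -2·288 + 2·-108 + 0·42 + -2·-14 = -764
  a_11 = -2·-764 + 2·288 + 0·-108 + -2·42 = 2020
  a_12 = -2·2020 + 2·-764 + 0·288 + -2·-108 = -5352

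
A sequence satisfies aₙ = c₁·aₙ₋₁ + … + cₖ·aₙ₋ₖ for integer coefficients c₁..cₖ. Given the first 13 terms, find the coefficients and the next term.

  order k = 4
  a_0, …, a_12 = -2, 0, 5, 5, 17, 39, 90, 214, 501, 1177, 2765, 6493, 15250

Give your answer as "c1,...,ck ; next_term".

2,1,0,-1 ; 35816

  a_4 = 2·5 + 1·5 + 0·0 + -1·-2 = 17
  a_5 = 2·17 + 1·5 + 0·5 + -1·0 = 39
  a_6 = 2·39 + 1·17 + 0·5 + -1·5 = 90
  a_7 = 2·90 + 1·39 + 0·17 + -1·5 = 214
  a_8 = 2·214 + 1·90 + 0·39 + -1·17 = 501
  a_9 = 2·501 + 1·214 + 0·90 + -1·39 = 1177
  a_10 = 2·1177 + 1·501 + 0·214 + -1·90 = 2765
  a_11 = 2·2765 + 1·1177 + 0·501 + -1·214 = 6493
  a_12 = 2·6493 + 1·2765 + 0·1177 + -1·501 = 15250
  a_13 = 2·15250 + 1·6493 + 0·2765 + -1·1177 = 35816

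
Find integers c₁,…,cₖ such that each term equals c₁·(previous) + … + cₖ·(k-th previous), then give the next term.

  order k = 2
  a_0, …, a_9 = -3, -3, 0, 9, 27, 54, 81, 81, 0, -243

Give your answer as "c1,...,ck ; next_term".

3,-3 ; -729

  a_2 = 3·-3 + -3·-3 = 0
  a_3 = 3·0 + -3·-3 = 9
  a_4 = 3·9 + -3·0 = 27
  a_5 = 3·27 + -3·9 = 54
  a_6 = 3·54 + -3·27 = 81
  a_7 = 3·81 + -3·54 = 81
  a_8 = 3·81 + -3·81 = 0
  a_9 = 3·0 + -3·81 = -243
  a_10 = 3·-243 + -3·0 = -729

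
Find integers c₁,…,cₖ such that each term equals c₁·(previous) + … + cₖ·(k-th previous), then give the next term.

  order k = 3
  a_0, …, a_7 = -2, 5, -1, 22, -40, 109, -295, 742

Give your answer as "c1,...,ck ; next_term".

-1,3,-3 ; -1954

  a_3 = -1·-1 + 3·5 + -3·-2 = 22
  a_4 = -1·22 + 3·-1 + -3·5 = -40
  a_5 = -1·-40 + 3·22 + -3·-1 = 109
  a_6 = -1·109 + 3·-40 + -3·22 = -295
  a_7 = -1·-295 + 3·109 + -3·-40 = 742
  a_8 = -1·742 + 3·-295 + -3·109 = -1954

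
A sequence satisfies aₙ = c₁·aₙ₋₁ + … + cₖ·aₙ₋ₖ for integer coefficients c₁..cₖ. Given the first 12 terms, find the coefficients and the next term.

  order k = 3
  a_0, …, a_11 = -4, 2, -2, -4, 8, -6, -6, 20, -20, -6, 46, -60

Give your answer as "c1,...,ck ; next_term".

-1,-1,1 ; 8

  a_3 = -1·-2 + -1·2 + 1·-4 = -4
  a_4 = -1·-4 + -1·-2 + 1·2 = 8
  a_5 = -1·8 + -1·-4 + 1·-2 = -6
  a_6 = -1·-6 + -1·8 + 1·-4 = -6
  a_7 = -1·-6 + -1·-6 + 1·8 = 20
  a_8 = -1·20 + -1·-6 + 1·-6 = -20
  a_9 = -1·-20 + -1·20 + 1·-6 = -6
  a_10 = -1·-6 + -1·-20 + 1·20 = 46
  a_11 = -1·46 + -1·-6 + 1·-20 = -60
  a_12 = -1·-60 + -1·46 + 1·-6 = 8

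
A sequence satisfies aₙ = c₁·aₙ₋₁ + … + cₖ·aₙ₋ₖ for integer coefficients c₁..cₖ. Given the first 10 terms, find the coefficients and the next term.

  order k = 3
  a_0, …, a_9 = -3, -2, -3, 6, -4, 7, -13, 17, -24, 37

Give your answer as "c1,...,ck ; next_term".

-1,0,-1 ; -54

  a_3 = -1·-3 + 0·-2 + -1·-3 = 6
  a_4 = -1·6 + 0·-3 + -1·-2 = -4
  a_5 = -1·-4 + 0·6 + -1·-3 = 7
  a_6 = -1·7 + 0·-4 + -1·6 = -13
  a_7 = -1·-13 + 0·7 + -1·-4 = 17
  a_8 = -1·17 + 0·-13 + -1·7 = -24
  a_9 = -1·-24 + 0·17 + -1·-13 = 37
  a_10 = -1·37 + 0·-24 + -1·17 = -54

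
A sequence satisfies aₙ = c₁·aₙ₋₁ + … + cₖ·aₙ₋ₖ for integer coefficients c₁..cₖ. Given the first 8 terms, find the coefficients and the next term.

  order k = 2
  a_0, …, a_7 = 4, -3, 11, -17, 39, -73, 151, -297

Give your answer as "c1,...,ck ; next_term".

-1,2 ; 599

  a_2 = -1·-3 + 2·4 = 11
  a_3 = -1·11 + 2·-3 = -17
  a_4 = -1·-17 + 2·11 = 39
  a_5 = -1·39 + 2·-17 = -73
  a_6 = -1·-73 + 2·39 = 151
  a_7 = -1·151 + 2·-73 = -297
  a_8 = -1·-297 + 2·151 = 599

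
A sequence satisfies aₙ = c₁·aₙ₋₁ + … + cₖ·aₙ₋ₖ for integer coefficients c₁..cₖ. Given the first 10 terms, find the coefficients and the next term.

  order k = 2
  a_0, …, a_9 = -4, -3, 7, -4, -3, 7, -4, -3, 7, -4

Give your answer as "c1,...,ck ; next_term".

  a_2 = -1·-3 + -1·-4 = 7
  a_3 = -1·7 + -1·-3 = -4
  a_4 = -1·-4 + -1·7 = -3
  a_5 = -1·-3 + -1·-4 = 7
  a_6 = -1·7 + -1·-3 = -4
  a_7 = -1·-4 + -1·7 = -3
  a_8 = -1·-3 + -1·-4 = 7
  a_9 = -1·7 + -1·-3 = -4
  a_10 = -1·-4 + -1·7 = -3

-1,-1 ; -3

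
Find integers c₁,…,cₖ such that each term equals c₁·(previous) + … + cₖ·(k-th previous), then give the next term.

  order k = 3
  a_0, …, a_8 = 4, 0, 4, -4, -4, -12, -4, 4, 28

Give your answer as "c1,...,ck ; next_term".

  a_3 = 1·4 + 0·0 + -2·4 = -4
  a_4 = 1·-4 + 0·4 + -2·0 = -4
  a_5 = 1·-4 + 0·-4 + -2·4 = -12
  a_6 = 1·-12 + 0·-4 + -2·-4 = -4
  a_7 = 1·-4 + 0·-12 + -2·-4 = 4
  a_8 = 1·4 + 0·-4 + -2·-12 = 28
  a_9 = 1·28 + 0·4 + -2·-4 = 36

1,0,-2 ; 36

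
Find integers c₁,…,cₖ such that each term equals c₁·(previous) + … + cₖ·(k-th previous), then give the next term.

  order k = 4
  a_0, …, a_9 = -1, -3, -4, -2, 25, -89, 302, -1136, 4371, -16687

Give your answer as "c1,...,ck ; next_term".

-4,-2,-4,3 ; 63456

  a_4 = -4·-2 + -2·-4 + -4·-3 + 3·-1 = 25
  a_5 = -4·25 + -2·-2 + -4·-4 + 3·-3 = -89
  a_6 = -4·-89 + -2·25 + -4·-2 + 3·-4 = 302
  a_7 = -4·302 + -2·-89 + -4·25 + 3·-2 = -1136
  a_8 = -4·-1136 + -2·302 + -4·-89 + 3·25 = 4371
  a_9 = -4·4371 + -2·-1136 + -4·302 + 3·-89 = -16687
  a_10 = -4·-16687 + -2·4371 + -4·-1136 + 3·302 = 63456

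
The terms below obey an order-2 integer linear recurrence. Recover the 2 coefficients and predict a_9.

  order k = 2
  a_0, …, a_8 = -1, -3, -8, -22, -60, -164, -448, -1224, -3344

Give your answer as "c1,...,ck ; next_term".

2,2 ; -9136

  a_2 = 2·-3 + 2·-1 = -8
  a_3 = 2·-8 + 2·-3 = -22
  a_4 = 2·-22 + 2·-8 = -60
  a_5 = 2·-60 + 2·-22 = -164
  a_6 = 2·-164 + 2·-60 = -448
  a_7 = 2·-448 + 2·-164 = -1224
  a_8 = 2·-1224 + 2·-448 = -3344
  a_9 = 2·-3344 + 2·-1224 = -9136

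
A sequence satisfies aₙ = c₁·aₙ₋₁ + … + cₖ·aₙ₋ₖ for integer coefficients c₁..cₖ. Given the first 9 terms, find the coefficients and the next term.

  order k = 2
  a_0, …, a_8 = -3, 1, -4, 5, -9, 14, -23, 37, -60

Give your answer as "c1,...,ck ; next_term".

-1,1 ; 97

  a_2 = -1·1 + 1·-3 = -4
  a_3 = -1·-4 + 1·1 = 5
  a_4 = -1·5 + 1·-4 = -9
  a_5 = -1·-9 + 1·5 = 14
  a_6 = -1·14 + 1·-9 = -23
  a_7 = -1·-23 + 1·14 = 37
  a_8 = -1·37 + 1·-23 = -60
  a_9 = -1·-60 + 1·37 = 97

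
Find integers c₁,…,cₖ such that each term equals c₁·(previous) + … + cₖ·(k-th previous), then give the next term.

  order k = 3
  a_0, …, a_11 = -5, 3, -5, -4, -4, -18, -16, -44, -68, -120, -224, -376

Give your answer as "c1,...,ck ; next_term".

  a_3 = 0·-5 + 2·3 + 2·-5 = -4
  a_4 = 0·-4 + 2·-5 + 2·3 = -4
  a_5 = 0·-4 + 2·-4 + 2·-5 = -18
  a_6 = 0·-18 + 2·-4 + 2·-4 = -16
  a_7 = 0·-16 + 2·-18 + 2·-4 = -44
  a_8 = 0·-44 + 2·-16 + 2·-18 = -68
  a_9 = 0·-68 + 2·-44 + 2·-16 = -120
  a_10 = 0·-120 + 2·-68 + 2·-44 = -224
  a_11 = 0·-224 + 2·-120 + 2·-68 = -376
  a_12 = 0·-376 + 2·-224 + 2·-120 = -688

0,2,2 ; -688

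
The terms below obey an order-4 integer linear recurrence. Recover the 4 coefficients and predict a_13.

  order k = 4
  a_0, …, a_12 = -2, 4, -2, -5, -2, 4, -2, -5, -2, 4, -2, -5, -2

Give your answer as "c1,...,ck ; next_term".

0,0,0,1 ; 4

  a_4 = 0·-5 + 0·-2 + 0·4 + 1·-2 = -2
  a_5 = 0·-2 + 0·-5 + 0·-2 + 1·4 = 4
  a_6 = 0·4 + 0·-2 + 0·-5 + 1·-2 = -2
  a_7 = 0·-2 + 0·4 + 0·-2 + 1·-5 = -5
  a_8 = 0·-5 + 0·-2 + 0·4 + 1·-2 = -2
  a_9 = 0·-2 + 0·-5 + 0·-2 + 1·4 = 4
  a_10 = 0·4 + 0·-2 + 0·-5 + 1·-2 = -2
  a_11 = 0·-2 + 0·4 + 0·-2 + 1·-5 = -5
  a_12 = 0·-5 + 0·-2 + 0·4 + 1·-2 = -2
  a_13 = 0·-2 + 0·-5 + 0·-2 + 1·4 = 4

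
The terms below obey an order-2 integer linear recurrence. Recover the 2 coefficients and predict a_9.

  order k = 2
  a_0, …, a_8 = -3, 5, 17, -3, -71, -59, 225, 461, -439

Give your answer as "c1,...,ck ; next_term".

  a_2 = 1·5 + -4·-3 = 17
  a_3 = 1·17 + -4·5 = -3
  a_4 = 1·-3 + -4·17 = -71
  a_5 = 1·-71 + -4·-3 = -59
  a_6 = 1·-59 + -4·-71 = 225
  a_7 = 1·225 + -4·-59 = 461
  a_8 = 1·461 + -4·225 = -439
  a_9 = 1·-439 + -4·461 = -2283

1,-4 ; -2283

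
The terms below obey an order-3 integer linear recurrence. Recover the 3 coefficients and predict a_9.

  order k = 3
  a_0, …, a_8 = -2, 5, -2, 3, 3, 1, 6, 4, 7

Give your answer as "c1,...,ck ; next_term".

  a_3 = 0·-2 + 1·5 + 1·-2 = 3
  a_4 = 0·3 + 1·-2 + 1·5 = 3
  a_5 = 0·3 + 1·3 + 1·-2 = 1
  a_6 = 0·1 + 1·3 + 1·3 = 6
  a_7 = 0·6 + 1·1 + 1·3 = 4
  a_8 = 0·4 + 1·6 + 1·1 = 7
  a_9 = 0·7 + 1·4 + 1·6 = 10

0,1,1 ; 10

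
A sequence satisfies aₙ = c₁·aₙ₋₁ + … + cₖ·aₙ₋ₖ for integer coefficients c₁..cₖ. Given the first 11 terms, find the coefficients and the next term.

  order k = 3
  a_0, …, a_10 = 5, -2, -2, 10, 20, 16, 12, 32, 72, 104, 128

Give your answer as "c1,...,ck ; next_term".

2,-2,2 ; 192

  a_3 = 2·-2 + -2·-2 + 2·5 = 10
  a_4 = 2·10 + -2·-2 + 2·-2 = 20
  a_5 = 2·20 + -2·10 + 2·-2 = 16
  a_6 = 2·16 + -2·20 + 2·10 = 12
  a_7 = 2·12 + -2·16 + 2·20 = 32
  a_8 = 2·32 + -2·12 + 2·16 = 72
  a_9 = 2·72 + -2·32 + 2·12 = 104
  a_10 = 2·104 + -2·72 + 2·32 = 128
  a_11 = 2·128 + -2·104 + 2·72 = 192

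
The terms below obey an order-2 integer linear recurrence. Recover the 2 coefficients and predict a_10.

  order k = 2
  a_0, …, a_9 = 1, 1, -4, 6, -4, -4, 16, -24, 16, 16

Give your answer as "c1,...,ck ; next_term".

  a_2 = -2·1 + -2·1 = -4
  a_3 = -2·-4 + -2·1 = 6
  a_4 = -2·6 + -2·-4 = -4
  a_5 = -2·-4 + -2·6 = -4
  a_6 = -2·-4 + -2·-4 = 16
  a_7 = -2·16 + -2·-4 = -24
  a_8 = -2·-24 + -2·16 = 16
  a_9 = -2·16 + -2·-24 = 16
  a_10 = -2·16 + -2·16 = -64

-2,-2 ; -64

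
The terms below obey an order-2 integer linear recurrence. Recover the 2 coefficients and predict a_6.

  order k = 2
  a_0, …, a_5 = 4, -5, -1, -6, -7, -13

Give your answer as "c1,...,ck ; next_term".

  a_2 = 1·-5 + 1·4 = -1
  a_3 = 1·-1 + 1·-5 = -6
  a_4 = 1·-6 + 1·-1 = -7
  a_5 = 1·-7 + 1·-6 = -13
  a_6 = 1·-13 + 1·-7 = -20

1,1 ; -20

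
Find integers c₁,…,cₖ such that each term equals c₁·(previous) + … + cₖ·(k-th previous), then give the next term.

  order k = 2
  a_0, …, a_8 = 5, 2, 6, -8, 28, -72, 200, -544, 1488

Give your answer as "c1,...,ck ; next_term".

  a_2 = -2·2 + 2·5 = 6
  a_3 = -2·6 + 2·2 = -8
  a_4 = -2·-8 + 2·6 = 28
  a_5 = -2·28 + 2·-8 = -72
  a_6 = -2·-72 + 2·28 = 200
  a_7 = -2·200 + 2·-72 = -544
  a_8 = -2·-544 + 2·200 = 1488
  a_9 = -2·1488 + 2·-544 = -4064

-2,2 ; -4064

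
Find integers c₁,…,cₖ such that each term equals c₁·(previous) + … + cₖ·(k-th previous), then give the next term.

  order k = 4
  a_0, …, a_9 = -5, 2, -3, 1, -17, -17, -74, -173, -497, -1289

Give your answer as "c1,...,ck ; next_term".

1,3,3,3 ; -3521

  a_4 = 1·1 + 3·-3 + 3·2 + 3·-5 = -17
  a_5 = 1·-17 + 3·1 + 3·-3 + 3·2 = -17
  a_6 = 1·-17 + 3·-17 + 3·1 + 3·-3 = -74
  a_7 = 1·-74 + 3·-17 + 3·-17 + 3·1 = -173
  a_8 = 1·-173 + 3·-74 + 3·-17 + 3·-17 = -497
  a_9 = 1·-497 + 3·-173 + 3·-74 + 3·-17 = -1289
  a_10 = 1·-1289 + 3·-497 + 3·-173 + 3·-74 = -3521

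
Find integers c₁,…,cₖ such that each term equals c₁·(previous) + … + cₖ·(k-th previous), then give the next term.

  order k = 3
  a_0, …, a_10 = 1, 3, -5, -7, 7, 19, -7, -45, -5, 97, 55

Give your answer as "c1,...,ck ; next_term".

0,-2,-1 ; -189

  a_3 = 0·-5 + -2·3 + -1·1 = -7
  a_4 = 0·-7 + -2·-5 + -1·3 = 7
  a_5 = 0·7 + -2·-7 + -1·-5 = 19
  a_6 = 0·19 + -2·7 + -1·-7 = -7
  a_7 = 0·-7 + -2·19 + -1·7 = -45
  a_8 = 0·-45 + -2·-7 + -1·19 = -5
  a_9 = 0·-5 + -2·-45 + -1·-7 = 97
  a_10 = 0·97 + -2·-5 + -1·-45 = 55
  a_11 = 0·55 + -2·97 + -1·-5 = -189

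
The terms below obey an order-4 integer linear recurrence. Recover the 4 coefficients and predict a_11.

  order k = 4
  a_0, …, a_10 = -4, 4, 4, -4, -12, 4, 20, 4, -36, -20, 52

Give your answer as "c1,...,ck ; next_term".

  a_4 = 0·-4 + -1·4 + -1·4 + 1·-4 = -12
  a_5 = 0·-12 + -1·-4 + -1·4 + 1·4 = 4
  a_6 = 0·4 + -1·-12 + -1·-4 + 1·4 = 20
  a_7 = 0·20 + -1·4 + -1·-12 + 1·-4 = 4
  a_8 = 0·4 + -1·20 + -1·4 + 1·-12 = -36
  a_9 = 0·-36 + -1·4 + -1·20 + 1·4 = -20
  a_10 = 0·-20 + -1·-36 + -1·4 + 1·20 = 52
  a_11 = 0·52 + -1·-20 + -1·-36 + 1·4 = 60

0,-1,-1,1 ; 60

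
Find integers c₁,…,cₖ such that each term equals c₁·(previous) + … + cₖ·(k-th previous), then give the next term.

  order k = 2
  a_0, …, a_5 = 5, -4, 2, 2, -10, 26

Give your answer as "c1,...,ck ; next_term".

-3,-2 ; -58

  a_2 = -3·-4 + -2·5 = 2
  a_3 = -3·2 + -2·-4 = 2
  a_4 = -3·2 + -2·2 = -10
  a_5 = -3·-10 + -2·2 = 26
  a_6 = -3·26 + -2·-10 = -58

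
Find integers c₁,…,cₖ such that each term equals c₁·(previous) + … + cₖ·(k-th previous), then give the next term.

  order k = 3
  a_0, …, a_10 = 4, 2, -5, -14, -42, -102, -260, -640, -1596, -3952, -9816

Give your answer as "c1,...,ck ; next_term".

2,2,-2 ; -24344

  a_3 = 2·-5 + 2·2 + -2·4 = -14
  a_4 = 2·-14 + 2·-5 + -2·2 = -42
  a_5 = 2·-42 + 2·-14 + -2·-5 = -102
  a_6 = 2·-102 + 2·-42 + -2·-14 = -260
  a_7 = 2·-260 + 2·-102 + -2·-42 = -640
  a_8 = 2·-640 + 2·-260 + -2·-102 = -1596
  a_9 = 2·-1596 + 2·-640 + -2·-260 = -3952
  a_10 = 2·-3952 + 2·-1596 + -2·-640 = -9816
  a_11 = 2·-9816 + 2·-3952 + -2·-1596 = -24344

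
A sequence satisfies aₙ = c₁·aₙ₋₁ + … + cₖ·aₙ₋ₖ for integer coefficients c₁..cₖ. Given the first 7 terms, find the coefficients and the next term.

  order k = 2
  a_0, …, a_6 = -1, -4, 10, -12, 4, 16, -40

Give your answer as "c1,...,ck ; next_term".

  a_2 = -2·-4 + -2·-1 = 10
  a_3 = -2·10 + -2·-4 = -12
  a_4 = -2·-12 + -2·10 = 4
  a_5 = -2·4 + -2·-12 = 16
  a_6 = -2·16 + -2·4 = -40
  a_7 = -2·-40 + -2·16 = 48

-2,-2 ; 48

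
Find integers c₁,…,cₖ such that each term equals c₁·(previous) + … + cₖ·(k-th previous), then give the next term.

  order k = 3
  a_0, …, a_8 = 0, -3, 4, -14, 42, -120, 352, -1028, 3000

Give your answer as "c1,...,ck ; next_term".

  a_3 = -2·4 + 2·-3 + -2·0 = -14
  a_4 = -2·-14 + 2·4 + -2·-3 = 42
  a_5 = -2·42 + 2·-14 + -2·4 = -120
  a_6 = -2·-120 + 2·42 + -2·-14 = 352
  a_7 = -2·352 + 2·-120 + -2·42 = -1028
  a_8 = -2·-1028 + 2·352 + -2·-120 = 3000
  a_9 = -2·3000 + 2·-1028 + -2·352 = -8760

-2,2,-2 ; -8760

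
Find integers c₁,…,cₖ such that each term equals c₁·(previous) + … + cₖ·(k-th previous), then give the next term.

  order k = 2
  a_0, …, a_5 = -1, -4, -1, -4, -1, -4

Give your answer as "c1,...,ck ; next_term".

0,1 ; -1

  a_2 = 0·-4 + 1·-1 = -1
  a_3 = 0·-1 + 1·-4 = -4
  a_4 = 0·-4 + 1·-1 = -1
  a_5 = 0·-1 + 1·-4 = -4
  a_6 = 0·-4 + 1·-1 = -1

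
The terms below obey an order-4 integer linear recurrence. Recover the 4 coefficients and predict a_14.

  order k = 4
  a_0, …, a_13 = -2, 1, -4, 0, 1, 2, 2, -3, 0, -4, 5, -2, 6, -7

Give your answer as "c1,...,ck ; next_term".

  a_4 = -1·0 + 0·-4 + -1·1 + -1·-2 = 1
  a_5 = -1·1 + 0·0 + -1·-4 + -1·1 = 2
  a_6 = -1·2 + 0·1 + -1·0 + -1·-4 = 2
  a_7 = -1·2 + 0·2 + -1·1 + -1·0 = -3
  a_8 = -1·-3 + 0·2 + -1·2 + -1·1 = 0
  a_9 = -1·0 + 0·-3 + -1·2 + -1·2 = -4
  a_10 = -1·-4 + 0·0 + -1·-3 + -1·2 = 5
  a_11 = -1·5 + 0·-4 + -1·0 + -1·-3 = -2
  a_12 = -1·-2 + 0·5 + -1·-4 + -1·0 = 6
  a_13 = -1·6 + 0·-2 + -1·5 + -1·-4 = -7
  a_14 = -1·-7 + 0·6 + -1·-2 + -1·5 = 4

-1,0,-1,-1 ; 4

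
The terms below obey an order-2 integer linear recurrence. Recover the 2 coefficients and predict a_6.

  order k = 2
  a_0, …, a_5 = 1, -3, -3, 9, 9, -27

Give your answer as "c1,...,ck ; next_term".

  a_2 = 0·-3 + -3·1 = -3
  a_3 = 0·-3 + -3·-3 = 9
  a_4 = 0·9 + -3·-3 = 9
  a_5 = 0·9 + -3·9 = -27
  a_6 = 0·-27 + -3·9 = -27

0,-3 ; -27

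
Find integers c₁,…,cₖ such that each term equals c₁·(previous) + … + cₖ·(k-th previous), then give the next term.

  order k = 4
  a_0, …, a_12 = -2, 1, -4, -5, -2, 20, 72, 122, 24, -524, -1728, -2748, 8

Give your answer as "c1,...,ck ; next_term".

  a_4 = 2·-5 + -2·-4 + -4·1 + -2·-2 = -2
  a_5 = 2·-2 + -2·-5 + -4·-4 + -2·1 = 20
  a_6 = 2·20 + -2·-2 + -4·-5 + -2·-4 = 72
  a_7 = 2·72 + -2·20 + -4·-2 + -2·-5 = 122
  a_8 = 2·122 + -2·72 + -4·20 + -2·-2 = 24
  a_9 = 2·24 + -2·122 + -4·72 + -2·20 = -524
  a_10 = 2·-524 + -2·24 + -4·122 + -2·72 = -1728
  a_11 = 2·-1728 + -2·-524 + -4·24 + -2·122 = -2748
  a_12 = 2·-2748 + -2·-1728 + -4·-524 + -2·24 = 8
  a_13 = 2·8 + -2·-2748 + -4·-1728 + -2·-524 = 13472

2,-2,-4,-2 ; 13472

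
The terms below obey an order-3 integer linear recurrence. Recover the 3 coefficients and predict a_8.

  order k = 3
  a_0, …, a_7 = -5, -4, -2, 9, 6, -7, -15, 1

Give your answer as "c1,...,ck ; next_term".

  a_3 = 0·-2 + -1·-4 + -1·-5 = 9
  a_4 = 0·9 + -1·-2 + -1·-4 = 6
  a_5 = 0·6 + -1·9 + -1·-2 = -7
  a_6 = 0·-7 + -1·6 + -1·9 = -15
  a_7 = 0·-15 + -1·-7 + -1·6 = 1
  a_8 = 0·1 + -1·-15 + -1·-7 = 22

0,-1,-1 ; 22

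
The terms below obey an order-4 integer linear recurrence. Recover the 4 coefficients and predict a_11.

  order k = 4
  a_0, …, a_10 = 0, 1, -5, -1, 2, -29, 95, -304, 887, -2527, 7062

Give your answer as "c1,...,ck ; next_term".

-3,1,4,-2 ; -19557

  a_4 = -3·-1 + 1·-5 + 4·1 + -2·0 = 2
  a_5 = -3·2 + 1·-1 + 4·-5 + -2·1 = -29
  a_6 = -3·-29 + 1·2 + 4·-1 + -2·-5 = 95
  a_7 = -3·95 + 1·-29 + 4·2 + -2·-1 = -304
  a_8 = -3·-304 + 1·95 + 4·-29 + -2·2 = 887
  a_9 = -3·887 + 1·-304 + 4·95 + -2·-29 = -2527
  a_10 = -3·-2527 + 1·887 + 4·-304 + -2·95 = 7062
  a_11 = -3·7062 + 1·-2527 + 4·887 + -2·-304 = -19557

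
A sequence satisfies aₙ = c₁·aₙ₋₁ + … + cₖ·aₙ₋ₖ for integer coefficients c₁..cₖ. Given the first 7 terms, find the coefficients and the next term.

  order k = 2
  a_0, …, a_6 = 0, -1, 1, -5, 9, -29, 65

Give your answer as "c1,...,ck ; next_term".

  a_2 = -1·-1 + 4·0 = 1
  a_3 = -1·1 + 4·-1 = -5
  a_4 = -1·-5 + 4·1 = 9
  a_5 = -1·9 + 4·-5 = -29
  a_6 = -1·-29 + 4·9 = 65
  a_7 = -1·65 + 4·-29 = -181

-1,4 ; -181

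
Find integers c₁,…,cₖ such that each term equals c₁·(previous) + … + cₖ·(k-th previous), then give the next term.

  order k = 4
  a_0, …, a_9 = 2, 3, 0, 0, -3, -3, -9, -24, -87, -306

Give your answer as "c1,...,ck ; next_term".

4,-1,-3,3 ; -1092

  a_4 = 4·0 + -1·0 + -3·3 + 3·2 = -3
  a_5 = 4·-3 + -1·0 + -3·0 + 3·3 = -3
  a_6 = 4·-3 + -1·-3 + -3·0 + 3·0 = -9
  a_7 = 4·-9 + -1·-3 + -3·-3 + 3·0 = -24
  a_8 = 4·-24 + -1·-9 + -3·-3 + 3·-3 = -87
  a_9 = 4·-87 + -1·-24 + -3·-9 + 3·-3 = -306
  a_10 = 4·-306 + -1·-87 + -3·-24 + 3·-9 = -1092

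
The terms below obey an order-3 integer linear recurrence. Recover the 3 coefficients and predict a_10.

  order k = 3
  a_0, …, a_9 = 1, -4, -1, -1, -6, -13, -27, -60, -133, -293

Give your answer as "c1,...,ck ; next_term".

2,0,1 ; -646

  a_3 = 2·-1 + 0·-4 + 1·1 = -1
  a_4 = 2·-1 + 0·-1 + 1·-4 = -6
  a_5 = 2·-6 + 0·-1 + 1·-1 = -13
  a_6 = 2·-13 + 0·-6 + 1·-1 = -27
  a_7 = 2·-27 + 0·-13 + 1·-6 = -60
  a_8 = 2·-60 + 0·-27 + 1·-13 = -133
  a_9 = 2·-133 + 0·-60 + 1·-27 = -293
  a_10 = 2·-293 + 0·-133 + 1·-60 = -646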